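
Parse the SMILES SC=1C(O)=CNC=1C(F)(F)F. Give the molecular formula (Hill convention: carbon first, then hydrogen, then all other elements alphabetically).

Walk through each heavy atom and fill implicit hydrogens from standard valence (C 4, N 3, O 2, S 2, halogen 1):
  atom 1: S, bond orders sum to 1 (valence 2) → 1 H
  atom 2: C, bond orders sum to 4 (valence 4) → 0 H
  atom 3: C, bond orders sum to 4 (valence 4) → 0 H
  atom 4: O, bond orders sum to 1 (valence 2) → 1 H
  atom 5: C, bond orders sum to 3 (valence 4) → 1 H
  atom 6: N, bond orders sum to 2 (valence 3) → 1 H
  atom 7: C, bond orders sum to 4 (valence 4) → 0 H
  atom 8: C, bond orders sum to 4 (valence 4) → 0 H
  atom 9: F (halogen, monovalent) → 0 H
  atom 10: F (halogen, monovalent) → 0 H
  atom 11: F (halogen, monovalent) → 0 H
Totals → C:5, H:4, F:3, N:1, O:1, S:1.

C5H4F3NOS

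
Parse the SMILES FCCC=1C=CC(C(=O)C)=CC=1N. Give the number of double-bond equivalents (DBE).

Degree of unsaturation = (number of rings) + (number of π bonds).
Ring closures in the SMILES: 1.
π bonds: 4 double bonds (each 1 DoU) → 4 DoU from unsaturation.
Total DoU = 1 + 4 = 5.

5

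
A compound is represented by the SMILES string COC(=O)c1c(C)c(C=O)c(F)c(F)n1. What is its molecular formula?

Walk through each heavy atom and fill implicit hydrogens from standard valence (C 4, N 3, O 2, S 2, halogen 1); for lowercase aromatic atoms, an aromatic c carries 1 H when it has two neighbours and 0 H with three, and aromatic n carries 0 H:
  atom 1: C, bond orders sum to 1 (valence 4) → 3 H
  atom 2: O, bond orders sum to 2 (valence 2) → 0 H
  atom 3: C, bond orders sum to 4 (valence 4) → 0 H
  atom 4: O, bond orders sum to 2 (valence 2) → 0 H
  atom 5: aromatic c, 3 neighbours → 0 H
  atom 6: aromatic c, 3 neighbours → 0 H
  atom 7: C, bond orders sum to 1 (valence 4) → 3 H
  atom 8: aromatic c, 3 neighbours → 0 H
  atom 9: C, bond orders sum to 3 (valence 4) → 1 H
  atom 10: O, bond orders sum to 2 (valence 2) → 0 H
  atom 11: aromatic c, 3 neighbours → 0 H
  atom 12: F (halogen, monovalent) → 0 H
  atom 13: aromatic c, 3 neighbours → 0 H
  atom 14: F (halogen, monovalent) → 0 H
  atom 15: aromatic n, 2 neighbours → 0 H
Totals → C:9, H:7, F:2, N:1, O:3.

C9H7F2NO3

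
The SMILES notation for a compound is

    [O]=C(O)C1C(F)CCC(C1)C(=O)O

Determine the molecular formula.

C8H11FO4

Walk through each heavy atom and fill implicit hydrogens from standard valence (C 4, N 3, O 2, S 2, halogen 1):
  atom 1: O with explicit H count 0
  atom 2: C, bond orders sum to 4 (valence 4) → 0 H
  atom 3: O, bond orders sum to 1 (valence 2) → 1 H
  atom 4: C, bond orders sum to 3 (valence 4) → 1 H
  atom 5: C, bond orders sum to 3 (valence 4) → 1 H
  atom 6: F (halogen, monovalent) → 0 H
  atom 7: C, bond orders sum to 2 (valence 4) → 2 H
  atom 8: C, bond orders sum to 2 (valence 4) → 2 H
  atom 9: C, bond orders sum to 3 (valence 4) → 1 H
  atom 10: C, bond orders sum to 2 (valence 4) → 2 H
  atom 11: C, bond orders sum to 4 (valence 4) → 0 H
  atom 12: O, bond orders sum to 2 (valence 2) → 0 H
  atom 13: O, bond orders sum to 1 (valence 2) → 1 H
Totals → C:8, H:11, F:1, O:4.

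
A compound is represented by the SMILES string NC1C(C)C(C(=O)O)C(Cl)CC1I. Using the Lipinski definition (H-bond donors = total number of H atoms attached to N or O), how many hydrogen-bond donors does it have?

3

Donors: find every N or O and count the H atoms it carries.
  atom 1 (N): bond orders sum to 1 → 2 H
  atom 7 (O): bond orders sum to 2 → 0 H
  atom 8 (O): bond orders sum to 1 → 1 H
Lipinski HBD = 3.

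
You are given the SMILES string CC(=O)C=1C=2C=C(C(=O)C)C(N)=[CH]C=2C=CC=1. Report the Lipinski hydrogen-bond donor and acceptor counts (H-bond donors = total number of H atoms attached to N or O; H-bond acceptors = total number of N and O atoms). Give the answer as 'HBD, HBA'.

2, 3

Donors: find every N or O and count the H atoms it carries.
  atom 3 (O): bond orders sum to 2 → 0 H
  atom 9 (O): bond orders sum to 2 → 0 H
  atom 12 (N): bond orders sum to 1 → 2 H
Lipinski HBD = 2.
Acceptors: N atoms = 1, O atoms = 2 → HBA = 3.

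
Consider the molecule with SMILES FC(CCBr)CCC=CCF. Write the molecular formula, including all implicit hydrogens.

Walk through each heavy atom and fill implicit hydrogens from standard valence (C 4, N 3, O 2, S 2, halogen 1):
  atom 1: F (halogen, monovalent) → 0 H
  atom 2: C, bond orders sum to 3 (valence 4) → 1 H
  atom 3: C, bond orders sum to 2 (valence 4) → 2 H
  atom 4: C, bond orders sum to 2 (valence 4) → 2 H
  atom 5: Br (halogen, monovalent) → 0 H
  atom 6: C, bond orders sum to 2 (valence 4) → 2 H
  atom 7: C, bond orders sum to 2 (valence 4) → 2 H
  atom 8: C, bond orders sum to 3 (valence 4) → 1 H
  atom 9: C, bond orders sum to 3 (valence 4) → 1 H
  atom 10: C, bond orders sum to 2 (valence 4) → 2 H
  atom 11: F (halogen, monovalent) → 0 H
Totals → C:8, H:13, Br:1, F:2.
In Hill order: C8H13BrF2.

C8H13BrF2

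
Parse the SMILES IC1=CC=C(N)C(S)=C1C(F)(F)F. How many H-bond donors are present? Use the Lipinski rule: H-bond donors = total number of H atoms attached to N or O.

2

Donors: find every N or O and count the H atoms it carries.
  atom 6 (N): bond orders sum to 1 → 2 H
Lipinski HBD = 2.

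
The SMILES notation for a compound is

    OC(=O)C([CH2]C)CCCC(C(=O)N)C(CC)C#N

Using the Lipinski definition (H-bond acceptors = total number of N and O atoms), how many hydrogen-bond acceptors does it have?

5

N atoms: 2; O atoms: 3.
Lipinski HBA = 2 + 3 = 5.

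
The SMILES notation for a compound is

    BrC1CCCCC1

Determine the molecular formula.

Walk through each heavy atom and fill implicit hydrogens from standard valence (C 4, N 3, O 2, S 2, halogen 1):
  atom 1: Br (halogen, monovalent) → 0 H
  atom 2: C, bond orders sum to 3 (valence 4) → 1 H
  atom 3: C, bond orders sum to 2 (valence 4) → 2 H
  atom 4: C, bond orders sum to 2 (valence 4) → 2 H
  atom 5: C, bond orders sum to 2 (valence 4) → 2 H
  atom 6: C, bond orders sum to 2 (valence 4) → 2 H
  atom 7: C, bond orders sum to 2 (valence 4) → 2 H
Totals → C:6, H:11, Br:1.
In Hill order: C6H11Br.

C6H11Br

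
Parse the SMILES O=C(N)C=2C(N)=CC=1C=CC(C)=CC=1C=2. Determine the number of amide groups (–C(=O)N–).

1

The amide motif appears at heavy-atom position 2 in the SMILES.
Other groups present: 1 primary amine.
Amide count: 1.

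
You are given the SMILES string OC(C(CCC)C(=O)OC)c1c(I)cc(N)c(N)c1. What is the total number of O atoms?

Scan the SMILES for O atoms (remember two-letter symbols like Cl and Br are single atoms).
Oxygen count: 3.

3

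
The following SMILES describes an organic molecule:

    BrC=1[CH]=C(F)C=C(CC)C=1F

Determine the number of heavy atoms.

11

Every atom symbol written in the SMILES (organic subset) is one heavy atom; implicit H are not written.
Heavy atoms by element → Br:1, C:8, F:2.
Total: 11.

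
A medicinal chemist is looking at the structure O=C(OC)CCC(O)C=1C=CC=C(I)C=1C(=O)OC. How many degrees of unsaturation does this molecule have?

Degree of unsaturation = (number of rings) + (number of π bonds).
Ring closures in the SMILES: 1.
π bonds: 5 double bonds (each 1 DoU) → 5 DoU from unsaturation.
Total DoU = 1 + 5 = 6.

6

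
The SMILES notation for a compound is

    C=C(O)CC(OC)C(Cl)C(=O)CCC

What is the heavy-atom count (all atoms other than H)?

Every atom symbol written in the SMILES (organic subset) is one heavy atom; implicit H are not written.
Heavy atoms by element → C:10, Cl:1, O:3.
Total: 14.

14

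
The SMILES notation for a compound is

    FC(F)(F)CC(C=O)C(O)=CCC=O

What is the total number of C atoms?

8

Count every carbon token in the SMILES (each C, including those in ring-closure positions and inside branches).
Carbon count: 8.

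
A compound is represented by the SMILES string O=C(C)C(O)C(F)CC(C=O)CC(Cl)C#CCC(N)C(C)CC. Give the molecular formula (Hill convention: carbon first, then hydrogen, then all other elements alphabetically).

C17H27ClFNO3

Walk through each heavy atom and fill implicit hydrogens from standard valence (C 4, N 3, O 2, S 2, halogen 1):
  atom 1: O, bond orders sum to 2 (valence 2) → 0 H
  atom 2: C, bond orders sum to 4 (valence 4) → 0 H
  atom 3: C, bond orders sum to 1 (valence 4) → 3 H
  atom 4: C, bond orders sum to 3 (valence 4) → 1 H
  atom 5: O, bond orders sum to 1 (valence 2) → 1 H
  atom 6: C, bond orders sum to 3 (valence 4) → 1 H
  atom 7: F (halogen, monovalent) → 0 H
  atom 8: C, bond orders sum to 2 (valence 4) → 2 H
  atom 9: C, bond orders sum to 3 (valence 4) → 1 H
  atom 10: C, bond orders sum to 3 (valence 4) → 1 H
  atom 11: O, bond orders sum to 2 (valence 2) → 0 H
  atom 12: C, bond orders sum to 2 (valence 4) → 2 H
  atom 13: C, bond orders sum to 3 (valence 4) → 1 H
  atom 14: Cl (halogen, monovalent) → 0 H
  atom 15: C, bond orders sum to 4 (valence 4) → 0 H
  atom 16: C, bond orders sum to 4 (valence 4) → 0 H
  atom 17: C, bond orders sum to 2 (valence 4) → 2 H
  atom 18: C, bond orders sum to 3 (valence 4) → 1 H
  atom 19: N, bond orders sum to 1 (valence 3) → 2 H
  atom 20: C, bond orders sum to 3 (valence 4) → 1 H
  atom 21: C, bond orders sum to 1 (valence 4) → 3 H
  atom 22: C, bond orders sum to 2 (valence 4) → 2 H
  atom 23: C, bond orders sum to 1 (valence 4) → 3 H
Totals → C:17, H:27, Cl:1, F:1, N:1, O:3.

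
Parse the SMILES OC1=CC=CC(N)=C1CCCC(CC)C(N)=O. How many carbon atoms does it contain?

13

Count every carbon token in the SMILES (each C, including those in ring-closure positions and inside branches).
Carbon count: 13.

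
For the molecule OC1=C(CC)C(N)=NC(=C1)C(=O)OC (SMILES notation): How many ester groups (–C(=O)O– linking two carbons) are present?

1

The ester motif appears at heavy-atom position 11 in the SMILES.
Other groups present: 1 hydroxyl, 1 primary amine.
Ester count: 1.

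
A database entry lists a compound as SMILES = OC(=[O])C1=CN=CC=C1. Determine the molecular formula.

Walk through each heavy atom and fill implicit hydrogens from standard valence (C 4, N 3, O 2, S 2, halogen 1):
  atom 1: O, bond orders sum to 1 (valence 2) → 1 H
  atom 2: C, bond orders sum to 4 (valence 4) → 0 H
  atom 3: O with explicit H count 0
  atom 4: C, bond orders sum to 4 (valence 4) → 0 H
  atom 5: C, bond orders sum to 3 (valence 4) → 1 H
  atom 6: N, bond orders sum to 3 (valence 3) → 0 H
  atom 7: C, bond orders sum to 3 (valence 4) → 1 H
  atom 8: C, bond orders sum to 3 (valence 4) → 1 H
  atom 9: C, bond orders sum to 3 (valence 4) → 1 H
Totals → C:6, H:5, N:1, O:2.
In Hill order: C6H5NO2.

C6H5NO2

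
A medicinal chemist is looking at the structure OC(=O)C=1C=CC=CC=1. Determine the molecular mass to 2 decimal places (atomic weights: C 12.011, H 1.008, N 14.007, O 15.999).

First, the molecular formula is C7H6O2 (counting implicit H from valence).
  C: 7 × 12.011 = 84.077
  H: 6 × 1.008 = 6.048
  O: 2 × 15.999 = 31.998
Sum: 7×12.011 + 6×1.008 + 2×15.999 = 122.123 → 122.12 g/mol.

122.12 g/mol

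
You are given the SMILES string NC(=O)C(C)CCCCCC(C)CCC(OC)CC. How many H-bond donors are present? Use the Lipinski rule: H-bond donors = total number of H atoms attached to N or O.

2

Donors: find every N or O and count the H atoms it carries.
  atom 1 (N): bond orders sum to 1 → 2 H
  atom 3 (O): bond orders sum to 2 → 0 H
  atom 16 (O): bond orders sum to 2 → 0 H
Lipinski HBD = 2.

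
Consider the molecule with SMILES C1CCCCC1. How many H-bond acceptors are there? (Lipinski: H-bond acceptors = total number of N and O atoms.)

0

N atoms: 0; O atoms: 0.
Lipinski HBA = 0 + 0 = 0.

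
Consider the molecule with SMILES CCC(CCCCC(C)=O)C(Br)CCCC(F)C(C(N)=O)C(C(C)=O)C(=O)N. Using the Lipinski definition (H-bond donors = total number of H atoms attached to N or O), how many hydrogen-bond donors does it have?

Donors: find every N or O and count the H atoms it carries.
  atom 10 (O): bond orders sum to 2 → 0 H
  atom 20 (N): bond orders sum to 1 → 2 H
  atom 21 (O): bond orders sum to 2 → 0 H
  atom 25 (O): bond orders sum to 2 → 0 H
  atom 27 (O): bond orders sum to 2 → 0 H
  atom 28 (N): bond orders sum to 1 → 2 H
Lipinski HBD = 4.

4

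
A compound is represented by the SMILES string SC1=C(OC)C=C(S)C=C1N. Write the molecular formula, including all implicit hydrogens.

C7H9NOS2

Walk through each heavy atom and fill implicit hydrogens from standard valence (C 4, N 3, O 2, S 2, halogen 1):
  atom 1: S, bond orders sum to 1 (valence 2) → 1 H
  atom 2: C, bond orders sum to 4 (valence 4) → 0 H
  atom 3: C, bond orders sum to 4 (valence 4) → 0 H
  atom 4: O, bond orders sum to 2 (valence 2) → 0 H
  atom 5: C, bond orders sum to 1 (valence 4) → 3 H
  atom 6: C, bond orders sum to 3 (valence 4) → 1 H
  atom 7: C, bond orders sum to 4 (valence 4) → 0 H
  atom 8: S, bond orders sum to 1 (valence 2) → 1 H
  atom 9: C, bond orders sum to 3 (valence 4) → 1 H
  atom 10: C, bond orders sum to 4 (valence 4) → 0 H
  atom 11: N, bond orders sum to 1 (valence 3) → 2 H
Totals → C:7, H:9, N:1, O:1, S:2.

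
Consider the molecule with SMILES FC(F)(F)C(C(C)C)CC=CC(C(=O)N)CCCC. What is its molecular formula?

Walk through each heavy atom and fill implicit hydrogens from standard valence (C 4, N 3, O 2, S 2, halogen 1):
  atom 1: F (halogen, monovalent) → 0 H
  atom 2: C, bond orders sum to 4 (valence 4) → 0 H
  atom 3: F (halogen, monovalent) → 0 H
  atom 4: F (halogen, monovalent) → 0 H
  atom 5: C, bond orders sum to 3 (valence 4) → 1 H
  atom 6: C, bond orders sum to 3 (valence 4) → 1 H
  atom 7: C, bond orders sum to 1 (valence 4) → 3 H
  atom 8: C, bond orders sum to 1 (valence 4) → 3 H
  atom 9: C, bond orders sum to 2 (valence 4) → 2 H
  atom 10: C, bond orders sum to 3 (valence 4) → 1 H
  atom 11: C, bond orders sum to 3 (valence 4) → 1 H
  atom 12: C, bond orders sum to 3 (valence 4) → 1 H
  atom 13: C, bond orders sum to 4 (valence 4) → 0 H
  atom 14: O, bond orders sum to 2 (valence 2) → 0 H
  atom 15: N, bond orders sum to 1 (valence 3) → 2 H
  atom 16: C, bond orders sum to 2 (valence 4) → 2 H
  atom 17: C, bond orders sum to 2 (valence 4) → 2 H
  atom 18: C, bond orders sum to 2 (valence 4) → 2 H
  atom 19: C, bond orders sum to 1 (valence 4) → 3 H
Totals → C:14, H:24, F:3, N:1, O:1.

C14H24F3NO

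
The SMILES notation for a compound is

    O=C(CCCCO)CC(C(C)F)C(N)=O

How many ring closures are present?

0

In SMILES, each pair of matching ring-closure digits denotes one ring-closing bond; the number of such bonds equals the number of independent rings.
Ring-closure bonds here: 0.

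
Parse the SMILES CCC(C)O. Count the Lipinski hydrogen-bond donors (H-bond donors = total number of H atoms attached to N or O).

1

Donors: find every N or O and count the H atoms it carries.
  atom 5 (O): bond orders sum to 1 → 1 H
Lipinski HBD = 1.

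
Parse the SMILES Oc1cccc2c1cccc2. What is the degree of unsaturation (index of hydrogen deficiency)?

7

Molecular formula: C10H8O.
DoU = (2C + 2 + N − H − X) / 2, where X is the halogen count and O/S are ignored.
    = (2·10 + 2 + 0 − 8 − 0) / 2 = 14 / 2 = 7.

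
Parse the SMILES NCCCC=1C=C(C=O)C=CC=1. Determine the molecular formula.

Walk through each heavy atom and fill implicit hydrogens from standard valence (C 4, N 3, O 2, S 2, halogen 1):
  atom 1: N, bond orders sum to 1 (valence 3) → 2 H
  atom 2: C, bond orders sum to 2 (valence 4) → 2 H
  atom 3: C, bond orders sum to 2 (valence 4) → 2 H
  atom 4: C, bond orders sum to 2 (valence 4) → 2 H
  atom 5: C, bond orders sum to 4 (valence 4) → 0 H
  atom 6: C, bond orders sum to 3 (valence 4) → 1 H
  atom 7: C, bond orders sum to 4 (valence 4) → 0 H
  atom 8: C, bond orders sum to 3 (valence 4) → 1 H
  atom 9: O, bond orders sum to 2 (valence 2) → 0 H
  atom 10: C, bond orders sum to 3 (valence 4) → 1 H
  atom 11: C, bond orders sum to 3 (valence 4) → 1 H
  atom 12: C, bond orders sum to 3 (valence 4) → 1 H
Totals → C:10, H:13, N:1, O:1.
In Hill order: C10H13NO.

C10H13NO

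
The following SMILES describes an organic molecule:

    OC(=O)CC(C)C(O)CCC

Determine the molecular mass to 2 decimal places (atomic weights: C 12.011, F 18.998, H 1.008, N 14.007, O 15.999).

First, the molecular formula is C8H16O3 (counting implicit H from valence).
  C: 8 × 12.011 = 96.088
  H: 16 × 1.008 = 16.128
  O: 3 × 15.999 = 47.997
Sum: 8×12.011 + 16×1.008 + 3×15.999 = 160.213 → 160.21 g/mol.

160.21 g/mol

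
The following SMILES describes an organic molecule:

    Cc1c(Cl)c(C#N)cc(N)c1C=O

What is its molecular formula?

Walk through each heavy atom and fill implicit hydrogens from standard valence (C 4, N 3, O 2, S 2, halogen 1); for lowercase aromatic atoms, an aromatic c carries 1 H when it has two neighbours and 0 H with three, and aromatic n carries 0 H:
  atom 1: C, bond orders sum to 1 (valence 4) → 3 H
  atom 2: aromatic c, 3 neighbours → 0 H
  atom 3: aromatic c, 3 neighbours → 0 H
  atom 4: Cl (halogen, monovalent) → 0 H
  atom 5: aromatic c, 3 neighbours → 0 H
  atom 6: C, bond orders sum to 4 (valence 4) → 0 H
  atom 7: N, bond orders sum to 3 (valence 3) → 0 H
  atom 8: aromatic c, 2 neighbours → 1 H
  atom 9: aromatic c, 3 neighbours → 0 H
  atom 10: N, bond orders sum to 1 (valence 3) → 2 H
  atom 11: aromatic c, 3 neighbours → 0 H
  atom 12: C, bond orders sum to 3 (valence 4) → 1 H
  atom 13: O, bond orders sum to 2 (valence 2) → 0 H
Totals → C:9, H:7, Cl:1, N:2, O:1.
In Hill order: C9H7ClN2O.

C9H7ClN2O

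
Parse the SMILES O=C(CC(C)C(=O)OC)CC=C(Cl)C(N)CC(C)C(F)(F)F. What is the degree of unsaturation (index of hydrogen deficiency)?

3

Degree of unsaturation = (number of rings) + (number of π bonds).
Ring closures in the SMILES: 0.
π bonds: 3 double bonds (each 1 DoU) → 3 DoU from unsaturation.
Total DoU = 0 + 3 = 3.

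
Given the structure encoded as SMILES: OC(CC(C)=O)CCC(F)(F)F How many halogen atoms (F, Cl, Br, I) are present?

3

Halogen atoms appear at heavy-atom positions 10, 11, 12 (3×F).
Other groups present: 1 hydroxyl, 1 ketone.
Halogen count: 3.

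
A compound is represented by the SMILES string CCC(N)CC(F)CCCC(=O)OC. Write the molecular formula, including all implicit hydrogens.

C10H20FNO2

Walk through each heavy atom and fill implicit hydrogens from standard valence (C 4, N 3, O 2, S 2, halogen 1):
  atom 1: C, bond orders sum to 1 (valence 4) → 3 H
  atom 2: C, bond orders sum to 2 (valence 4) → 2 H
  atom 3: C, bond orders sum to 3 (valence 4) → 1 H
  atom 4: N, bond orders sum to 1 (valence 3) → 2 H
  atom 5: C, bond orders sum to 2 (valence 4) → 2 H
  atom 6: C, bond orders sum to 3 (valence 4) → 1 H
  atom 7: F (halogen, monovalent) → 0 H
  atom 8: C, bond orders sum to 2 (valence 4) → 2 H
  atom 9: C, bond orders sum to 2 (valence 4) → 2 H
  atom 10: C, bond orders sum to 2 (valence 4) → 2 H
  atom 11: C, bond orders sum to 4 (valence 4) → 0 H
  atom 12: O, bond orders sum to 2 (valence 2) → 0 H
  atom 13: O, bond orders sum to 2 (valence 2) → 0 H
  atom 14: C, bond orders sum to 1 (valence 4) → 3 H
Totals → C:10, H:20, F:1, N:1, O:2.
In Hill order: C10H20FNO2.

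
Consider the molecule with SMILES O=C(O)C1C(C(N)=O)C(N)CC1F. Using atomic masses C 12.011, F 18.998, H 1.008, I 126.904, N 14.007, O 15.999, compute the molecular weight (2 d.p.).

190.17 g/mol

First, the molecular formula is C7H11FN2O3 (counting implicit H from valence).
  C: 7 × 12.011 = 84.077
  F: 1 × 18.998 = 18.998
  H: 11 × 1.008 = 11.088
  N: 2 × 14.007 = 28.014
  O: 3 × 15.999 = 47.997
Sum: 7×12.011 + 1×18.998 + 11×1.008 + 2×14.007 + 3×15.999 = 190.174 → 190.17 g/mol.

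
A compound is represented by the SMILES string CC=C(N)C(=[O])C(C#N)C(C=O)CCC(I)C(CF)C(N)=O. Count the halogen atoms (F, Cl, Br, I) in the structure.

Halogen atoms appear at heavy-atom positions 16, 19 (1×F, 1×I).
Other groups present: 1 aldehyde, 1 alkene, 1 amide, 1 ketone, 1 nitrile, 1 primary amine.
Halogen count: 2.

2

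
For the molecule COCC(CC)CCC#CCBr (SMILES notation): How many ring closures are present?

In SMILES, each pair of matching ring-closure digits denotes one ring-closing bond; the number of such bonds equals the number of independent rings.
Ring-closure bonds here: 0.

0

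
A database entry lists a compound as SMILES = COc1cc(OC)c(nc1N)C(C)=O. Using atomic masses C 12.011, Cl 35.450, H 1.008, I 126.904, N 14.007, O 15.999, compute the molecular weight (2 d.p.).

196.21 g/mol

First, the molecular formula is C9H12N2O3 (counting implicit H from valence).
  C: 9 × 12.011 = 108.099
  H: 12 × 1.008 = 12.096
  N: 2 × 14.007 = 28.014
  O: 3 × 15.999 = 47.997
Sum: 9×12.011 + 12×1.008 + 2×14.007 + 3×15.999 = 196.206 → 196.21 g/mol.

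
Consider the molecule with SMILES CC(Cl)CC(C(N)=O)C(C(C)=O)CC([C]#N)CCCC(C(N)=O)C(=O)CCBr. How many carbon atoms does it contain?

19

Count every carbon token in the SMILES (each C, including those in ring-closure positions and inside branches).
Carbon count: 19.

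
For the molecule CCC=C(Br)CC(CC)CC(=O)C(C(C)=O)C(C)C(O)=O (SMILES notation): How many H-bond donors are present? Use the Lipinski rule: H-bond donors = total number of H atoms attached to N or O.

1

Donors: find every N or O and count the H atoms it carries.
  atom 12 (O): bond orders sum to 2 → 0 H
  atom 16 (O): bond orders sum to 2 → 0 H
  atom 20 (O): bond orders sum to 1 → 1 H
  atom 21 (O): bond orders sum to 2 → 0 H
Lipinski HBD = 1.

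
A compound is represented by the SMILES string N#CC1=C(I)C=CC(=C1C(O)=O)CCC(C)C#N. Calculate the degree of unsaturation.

Molecular formula: C13H11IN2O2.
DoU = (2C + 2 + N − H − X) / 2, where X is the halogen count and O/S are ignored.
    = (2·13 + 2 + 2 − 11 − 1) / 2 = 18 / 2 = 9.

9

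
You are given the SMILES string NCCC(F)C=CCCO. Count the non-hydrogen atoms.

10

Every atom symbol written in the SMILES (organic subset) is one heavy atom; implicit H are not written.
Heavy atoms by element → C:7, F:1, N:1, O:1.
Total: 10.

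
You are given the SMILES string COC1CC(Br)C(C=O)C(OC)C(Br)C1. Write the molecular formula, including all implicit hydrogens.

Walk through each heavy atom and fill implicit hydrogens from standard valence (C 4, N 3, O 2, S 2, halogen 1):
  atom 1: C, bond orders sum to 1 (valence 4) → 3 H
  atom 2: O, bond orders sum to 2 (valence 2) → 0 H
  atom 3: C, bond orders sum to 3 (valence 4) → 1 H
  atom 4: C, bond orders sum to 2 (valence 4) → 2 H
  atom 5: C, bond orders sum to 3 (valence 4) → 1 H
  atom 6: Br (halogen, monovalent) → 0 H
  atom 7: C, bond orders sum to 3 (valence 4) → 1 H
  atom 8: C, bond orders sum to 3 (valence 4) → 1 H
  atom 9: O, bond orders sum to 2 (valence 2) → 0 H
  atom 10: C, bond orders sum to 3 (valence 4) → 1 H
  atom 11: O, bond orders sum to 2 (valence 2) → 0 H
  atom 12: C, bond orders sum to 1 (valence 4) → 3 H
  atom 13: C, bond orders sum to 3 (valence 4) → 1 H
  atom 14: Br (halogen, monovalent) → 0 H
  atom 15: C, bond orders sum to 2 (valence 4) → 2 H
Totals → C:10, H:16, Br:2, O:3.
In Hill order: C10H16Br2O3.

C10H16Br2O3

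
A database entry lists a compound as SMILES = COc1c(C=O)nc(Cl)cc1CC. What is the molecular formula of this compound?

Walk through each heavy atom and fill implicit hydrogens from standard valence (C 4, N 3, O 2, S 2, halogen 1); for lowercase aromatic atoms, an aromatic c carries 1 H when it has two neighbours and 0 H with three, and aromatic n carries 0 H:
  atom 1: C, bond orders sum to 1 (valence 4) → 3 H
  atom 2: O, bond orders sum to 2 (valence 2) → 0 H
  atom 3: aromatic c, 3 neighbours → 0 H
  atom 4: aromatic c, 3 neighbours → 0 H
  atom 5: C, bond orders sum to 3 (valence 4) → 1 H
  atom 6: O, bond orders sum to 2 (valence 2) → 0 H
  atom 7: aromatic n, 2 neighbours → 0 H
  atom 8: aromatic c, 3 neighbours → 0 H
  atom 9: Cl (halogen, monovalent) → 0 H
  atom 10: aromatic c, 2 neighbours → 1 H
  atom 11: aromatic c, 3 neighbours → 0 H
  atom 12: C, bond orders sum to 2 (valence 4) → 2 H
  atom 13: C, bond orders sum to 1 (valence 4) → 3 H
Totals → C:9, H:10, Cl:1, N:1, O:2.

C9H10ClNO2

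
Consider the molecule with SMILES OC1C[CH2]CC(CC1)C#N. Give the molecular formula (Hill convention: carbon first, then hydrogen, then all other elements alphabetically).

Walk through each heavy atom and fill implicit hydrogens from standard valence (C 4, N 3, O 2, S 2, halogen 1):
  atom 1: O, bond orders sum to 1 (valence 2) → 1 H
  atom 2: C, bond orders sum to 3 (valence 4) → 1 H
  atom 3: C, bond orders sum to 2 (valence 4) → 2 H
  atom 4: C with explicit H count 2
  atom 5: C, bond orders sum to 2 (valence 4) → 2 H
  atom 6: C, bond orders sum to 3 (valence 4) → 1 H
  atom 7: C, bond orders sum to 2 (valence 4) → 2 H
  atom 8: C, bond orders sum to 2 (valence 4) → 2 H
  atom 9: C, bond orders sum to 4 (valence 4) → 0 H
  atom 10: N, bond orders sum to 3 (valence 3) → 0 H
Totals → C:8, H:13, N:1, O:1.

C8H13NO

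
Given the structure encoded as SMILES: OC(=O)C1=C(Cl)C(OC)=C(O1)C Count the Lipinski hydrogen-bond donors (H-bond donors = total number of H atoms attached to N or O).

1

Donors: find every N or O and count the H atoms it carries.
  atom 1 (O): bond orders sum to 1 → 1 H
  atom 3 (O): bond orders sum to 2 → 0 H
  atom 8 (O): bond orders sum to 2 → 0 H
  atom 11 (O): bond orders sum to 2 → 0 H
Lipinski HBD = 1.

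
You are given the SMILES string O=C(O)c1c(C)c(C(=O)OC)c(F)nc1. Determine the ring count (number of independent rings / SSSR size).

In SMILES, each pair of matching ring-closure digits denotes one ring-closing bond; the number of such bonds equals the number of independent rings.
Ring-closure bonds here: 1.

1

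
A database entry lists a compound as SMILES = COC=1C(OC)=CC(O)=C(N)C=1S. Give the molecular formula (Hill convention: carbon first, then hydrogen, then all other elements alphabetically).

C8H11NO3S

Walk through each heavy atom and fill implicit hydrogens from standard valence (C 4, N 3, O 2, S 2, halogen 1):
  atom 1: C, bond orders sum to 1 (valence 4) → 3 H
  atom 2: O, bond orders sum to 2 (valence 2) → 0 H
  atom 3: C, bond orders sum to 4 (valence 4) → 0 H
  atom 4: C, bond orders sum to 4 (valence 4) → 0 H
  atom 5: O, bond orders sum to 2 (valence 2) → 0 H
  atom 6: C, bond orders sum to 1 (valence 4) → 3 H
  atom 7: C, bond orders sum to 3 (valence 4) → 1 H
  atom 8: C, bond orders sum to 4 (valence 4) → 0 H
  atom 9: O, bond orders sum to 1 (valence 2) → 1 H
  atom 10: C, bond orders sum to 4 (valence 4) → 0 H
  atom 11: N, bond orders sum to 1 (valence 3) → 2 H
  atom 12: C, bond orders sum to 4 (valence 4) → 0 H
  atom 13: S, bond orders sum to 1 (valence 2) → 1 H
Totals → C:8, H:11, N:1, O:3, S:1.
In Hill order: C8H11NO3S.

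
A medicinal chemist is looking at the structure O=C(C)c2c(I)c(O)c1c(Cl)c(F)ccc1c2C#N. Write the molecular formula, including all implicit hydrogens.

C13H6ClFINO2

Walk through each heavy atom and fill implicit hydrogens from standard valence (C 4, N 3, O 2, S 2, halogen 1); for lowercase aromatic atoms, an aromatic c carries 1 H when it has two neighbours and 0 H with three, and aromatic n carries 0 H:
  atom 1: O, bond orders sum to 2 (valence 2) → 0 H
  atom 2: C, bond orders sum to 4 (valence 4) → 0 H
  atom 3: C, bond orders sum to 1 (valence 4) → 3 H
  atom 4: aromatic c, 3 neighbours → 0 H
  atom 5: aromatic c, 3 neighbours → 0 H
  atom 6: I (halogen, monovalent) → 0 H
  atom 7: aromatic c, 3 neighbours → 0 H
  atom 8: O, bond orders sum to 1 (valence 2) → 1 H
  atom 9: aromatic c, 3 neighbours → 0 H
  atom 10: aromatic c, 3 neighbours → 0 H
  atom 11: Cl (halogen, monovalent) → 0 H
  atom 12: aromatic c, 3 neighbours → 0 H
  atom 13: F (halogen, monovalent) → 0 H
  atom 14: aromatic c, 2 neighbours → 1 H
  atom 15: aromatic c, 2 neighbours → 1 H
  atom 16: aromatic c, 3 neighbours → 0 H
  atom 17: aromatic c, 3 neighbours → 0 H
  atom 18: C, bond orders sum to 4 (valence 4) → 0 H
  atom 19: N, bond orders sum to 3 (valence 3) → 0 H
Totals → C:13, H:6, Cl:1, F:1, I:1, N:1, O:2.
In Hill order: C13H6ClFINO2.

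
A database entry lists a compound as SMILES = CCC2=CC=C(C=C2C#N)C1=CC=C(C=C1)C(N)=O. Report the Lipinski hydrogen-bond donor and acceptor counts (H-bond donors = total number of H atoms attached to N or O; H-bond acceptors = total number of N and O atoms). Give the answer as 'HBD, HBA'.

Donors: find every N or O and count the H atoms it carries.
  atom 10 (N): bond orders sum to 3 → 0 H
  atom 18 (N): bond orders sum to 1 → 2 H
  atom 19 (O): bond orders sum to 2 → 0 H
Lipinski HBD = 2.
Acceptors: N atoms = 2, O atoms = 1 → HBA = 3.

2, 3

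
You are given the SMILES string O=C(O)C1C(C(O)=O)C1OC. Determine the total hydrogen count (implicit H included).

Walk through each heavy atom and fill implicit hydrogens from standard valence (C 4, N 3, O 2, S 2, halogen 1):
  atom 1: O, bond orders sum to 2 (valence 2) → 0 H
  atom 2: C, bond orders sum to 4 (valence 4) → 0 H
  atom 3: O, bond orders sum to 1 (valence 2) → 1 H
  atom 4: C, bond orders sum to 3 (valence 4) → 1 H
  atom 5: C, bond orders sum to 3 (valence 4) → 1 H
  atom 6: C, bond orders sum to 4 (valence 4) → 0 H
  atom 7: O, bond orders sum to 1 (valence 2) → 1 H
  atom 8: O, bond orders sum to 2 (valence 2) → 0 H
  atom 9: C, bond orders sum to 3 (valence 4) → 1 H
  atom 10: O, bond orders sum to 2 (valence 2) → 0 H
  atom 11: C, bond orders sum to 1 (valence 4) → 3 H
Total hydrogens: 8.

8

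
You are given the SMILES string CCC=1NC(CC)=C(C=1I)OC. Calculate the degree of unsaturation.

3

Molecular formula: C9H14INO.
DoU = (2C + 2 + N − H − X) / 2, where X is the halogen count and O/S are ignored.
    = (2·9 + 2 + 1 − 14 − 1) / 2 = 6 / 2 = 3.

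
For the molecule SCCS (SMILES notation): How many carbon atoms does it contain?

2

Count every carbon token in the SMILES (each C, including those in ring-closure positions and inside branches).
Carbon count: 2.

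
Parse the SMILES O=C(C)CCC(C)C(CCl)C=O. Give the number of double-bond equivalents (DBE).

2

Degree of unsaturation = (number of rings) + (number of π bonds).
Ring closures in the SMILES: 0.
π bonds: 2 double bonds (each 1 DoU) → 2 DoU from unsaturation.
Total DoU = 0 + 2 = 2.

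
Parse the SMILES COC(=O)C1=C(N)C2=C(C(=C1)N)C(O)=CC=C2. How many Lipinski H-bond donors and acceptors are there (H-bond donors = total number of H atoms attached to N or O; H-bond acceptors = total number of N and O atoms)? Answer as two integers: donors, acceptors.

5, 5

Donors: find every N or O and count the H atoms it carries.
  atom 2 (O): bond orders sum to 2 → 0 H
  atom 4 (O): bond orders sum to 2 → 0 H
  atom 7 (N): bond orders sum to 1 → 2 H
  atom 12 (N): bond orders sum to 1 → 2 H
  atom 14 (O): bond orders sum to 1 → 1 H
Lipinski HBD = 5.
Acceptors: N atoms = 2, O atoms = 3 → HBA = 5.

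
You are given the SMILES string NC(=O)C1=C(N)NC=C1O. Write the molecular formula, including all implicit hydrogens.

Walk through each heavy atom and fill implicit hydrogens from standard valence (C 4, N 3, O 2, S 2, halogen 1):
  atom 1: N, bond orders sum to 1 (valence 3) → 2 H
  atom 2: C, bond orders sum to 4 (valence 4) → 0 H
  atom 3: O, bond orders sum to 2 (valence 2) → 0 H
  atom 4: C, bond orders sum to 4 (valence 4) → 0 H
  atom 5: C, bond orders sum to 4 (valence 4) → 0 H
  atom 6: N, bond orders sum to 1 (valence 3) → 2 H
  atom 7: N, bond orders sum to 2 (valence 3) → 1 H
  atom 8: C, bond orders sum to 3 (valence 4) → 1 H
  atom 9: C, bond orders sum to 4 (valence 4) → 0 H
  atom 10: O, bond orders sum to 1 (valence 2) → 1 H
Totals → C:5, H:7, N:3, O:2.

C5H7N3O2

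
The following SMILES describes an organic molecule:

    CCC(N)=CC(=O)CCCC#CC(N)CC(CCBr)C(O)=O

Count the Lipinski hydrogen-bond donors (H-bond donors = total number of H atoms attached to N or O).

5

Donors: find every N or O and count the H atoms it carries.
  atom 4 (N): bond orders sum to 1 → 2 H
  atom 7 (O): bond orders sum to 2 → 0 H
  atom 14 (N): bond orders sum to 1 → 2 H
  atom 21 (O): bond orders sum to 1 → 1 H
  atom 22 (O): bond orders sum to 2 → 0 H
Lipinski HBD = 5.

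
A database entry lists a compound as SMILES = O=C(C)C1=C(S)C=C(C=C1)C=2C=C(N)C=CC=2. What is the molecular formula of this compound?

C14H13NOS

Walk through each heavy atom and fill implicit hydrogens from standard valence (C 4, N 3, O 2, S 2, halogen 1):
  atom 1: O, bond orders sum to 2 (valence 2) → 0 H
  atom 2: C, bond orders sum to 4 (valence 4) → 0 H
  atom 3: C, bond orders sum to 1 (valence 4) → 3 H
  atom 4: C, bond orders sum to 4 (valence 4) → 0 H
  atom 5: C, bond orders sum to 4 (valence 4) → 0 H
  atom 6: S, bond orders sum to 1 (valence 2) → 1 H
  atom 7: C, bond orders sum to 3 (valence 4) → 1 H
  atom 8: C, bond orders sum to 4 (valence 4) → 0 H
  atom 9: C, bond orders sum to 3 (valence 4) → 1 H
  atom 10: C, bond orders sum to 3 (valence 4) → 1 H
  atom 11: C, bond orders sum to 4 (valence 4) → 0 H
  atom 12: C, bond orders sum to 3 (valence 4) → 1 H
  atom 13: C, bond orders sum to 4 (valence 4) → 0 H
  atom 14: N, bond orders sum to 1 (valence 3) → 2 H
  atom 15: C, bond orders sum to 3 (valence 4) → 1 H
  atom 16: C, bond orders sum to 3 (valence 4) → 1 H
  atom 17: C, bond orders sum to 3 (valence 4) → 1 H
Totals → C:14, H:13, N:1, O:1, S:1.
In Hill order: C14H13NOS.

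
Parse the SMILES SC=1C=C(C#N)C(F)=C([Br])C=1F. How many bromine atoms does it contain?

1

Scan the SMILES for Br atoms (remember two-letter symbols like Cl and Br are single atoms).
Bromine count: 1.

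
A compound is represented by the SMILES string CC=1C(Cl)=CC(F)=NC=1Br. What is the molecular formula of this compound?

Walk through each heavy atom and fill implicit hydrogens from standard valence (C 4, N 3, O 2, S 2, halogen 1):
  atom 1: C, bond orders sum to 1 (valence 4) → 3 H
  atom 2: C, bond orders sum to 4 (valence 4) → 0 H
  atom 3: C, bond orders sum to 4 (valence 4) → 0 H
  atom 4: Cl (halogen, monovalent) → 0 H
  atom 5: C, bond orders sum to 3 (valence 4) → 1 H
  atom 6: C, bond orders sum to 4 (valence 4) → 0 H
  atom 7: F (halogen, monovalent) → 0 H
  atom 8: N, bond orders sum to 3 (valence 3) → 0 H
  atom 9: C, bond orders sum to 4 (valence 4) → 0 H
  atom 10: Br (halogen, monovalent) → 0 H
Totals → C:6, H:4, Br:1, Cl:1, F:1, N:1.
In Hill order: C6H4BrClFN.

C6H4BrClFN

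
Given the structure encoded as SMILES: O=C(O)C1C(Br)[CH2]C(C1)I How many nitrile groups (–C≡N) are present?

0

Scan the SMILES for the nitrile motif — none present.
Groups that are present: 1 carboxylic acid.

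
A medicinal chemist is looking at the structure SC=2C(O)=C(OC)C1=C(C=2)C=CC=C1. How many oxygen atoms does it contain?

Scan the SMILES for O atoms (remember two-letter symbols like Cl and Br are single atoms).
Oxygen count: 2.

2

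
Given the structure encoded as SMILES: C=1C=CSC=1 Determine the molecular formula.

Walk through each heavy atom and fill implicit hydrogens from standard valence (C 4, N 3, O 2, S 2, halogen 1):
  atom 1: C, bond orders sum to 3 (valence 4) → 1 H
  atom 2: C, bond orders sum to 3 (valence 4) → 1 H
  atom 3: C, bond orders sum to 3 (valence 4) → 1 H
  atom 4: S, bond orders sum to 2 (valence 2) → 0 H
  atom 5: C, bond orders sum to 3 (valence 4) → 1 H
Totals → C:4, H:4, S:1.

C4H4S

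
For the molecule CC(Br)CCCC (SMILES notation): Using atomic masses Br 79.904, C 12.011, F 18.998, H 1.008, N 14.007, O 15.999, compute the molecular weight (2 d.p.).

First, the molecular formula is C6H13Br (counting implicit H from valence).
  Br: 1 × 79.904 = 79.904
  C: 6 × 12.011 = 72.066
  H: 13 × 1.008 = 13.104
Sum: 1×79.904 + 6×12.011 + 13×1.008 = 165.074 → 165.07 g/mol.

165.07 g/mol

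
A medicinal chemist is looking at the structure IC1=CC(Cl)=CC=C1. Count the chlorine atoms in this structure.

1

Scan the SMILES for Cl atoms (remember two-letter symbols like Cl and Br are single atoms).
Chlorine count: 1.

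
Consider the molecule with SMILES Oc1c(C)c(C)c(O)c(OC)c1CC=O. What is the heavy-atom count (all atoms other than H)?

Every atom symbol written in the SMILES (organic subset) is one heavy atom; implicit H are not written.
Heavy atoms by element → C:11, O:4.
Total: 15.

15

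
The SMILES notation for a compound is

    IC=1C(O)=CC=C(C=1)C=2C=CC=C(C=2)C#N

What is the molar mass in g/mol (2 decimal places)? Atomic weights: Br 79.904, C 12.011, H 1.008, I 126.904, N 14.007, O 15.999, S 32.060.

First, the molecular formula is C13H8INO (counting implicit H from valence).
  C: 13 × 12.011 = 156.143
  H: 8 × 1.008 = 8.064
  I: 1 × 126.904 = 126.904
  N: 1 × 14.007 = 14.007
  O: 1 × 15.999 = 15.999
Sum: 13×12.011 + 8×1.008 + 1×126.904 + 1×14.007 + 1×15.999 = 321.117 → 321.12 g/mol.

321.12 g/mol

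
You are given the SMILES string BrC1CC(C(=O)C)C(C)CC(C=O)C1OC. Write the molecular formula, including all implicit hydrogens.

Walk through each heavy atom and fill implicit hydrogens from standard valence (C 4, N 3, O 2, S 2, halogen 1):
  atom 1: Br (halogen, monovalent) → 0 H
  atom 2: C, bond orders sum to 3 (valence 4) → 1 H
  atom 3: C, bond orders sum to 2 (valence 4) → 2 H
  atom 4: C, bond orders sum to 3 (valence 4) → 1 H
  atom 5: C, bond orders sum to 4 (valence 4) → 0 H
  atom 6: O, bond orders sum to 2 (valence 2) → 0 H
  atom 7: C, bond orders sum to 1 (valence 4) → 3 H
  atom 8: C, bond orders sum to 3 (valence 4) → 1 H
  atom 9: C, bond orders sum to 1 (valence 4) → 3 H
  atom 10: C, bond orders sum to 2 (valence 4) → 2 H
  atom 11: C, bond orders sum to 3 (valence 4) → 1 H
  atom 12: C, bond orders sum to 3 (valence 4) → 1 H
  atom 13: O, bond orders sum to 2 (valence 2) → 0 H
  atom 14: C, bond orders sum to 3 (valence 4) → 1 H
  atom 15: O, bond orders sum to 2 (valence 2) → 0 H
  atom 16: C, bond orders sum to 1 (valence 4) → 3 H
Totals → C:12, H:19, Br:1, O:3.

C12H19BrO3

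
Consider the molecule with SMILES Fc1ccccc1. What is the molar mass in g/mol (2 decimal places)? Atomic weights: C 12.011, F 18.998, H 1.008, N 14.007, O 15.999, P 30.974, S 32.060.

First, the molecular formula is C6H5F (counting implicit H from valence).
  C: 6 × 12.011 = 72.066
  F: 1 × 18.998 = 18.998
  H: 5 × 1.008 = 5.040
Sum: 6×12.011 + 1×18.998 + 5×1.008 = 96.104 → 96.10 g/mol.

96.10 g/mol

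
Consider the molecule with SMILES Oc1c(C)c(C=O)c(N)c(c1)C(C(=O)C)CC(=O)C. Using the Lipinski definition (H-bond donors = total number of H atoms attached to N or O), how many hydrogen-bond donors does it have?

Donors: find every N or O and count the H atoms it carries.
  atom 1 (O): bond orders sum to 1 → 1 H
  atom 7 (O): bond orders sum to 2 → 0 H
  atom 9 (N): bond orders sum to 1 → 2 H
  atom 14 (O): bond orders sum to 2 → 0 H
  atom 18 (O): bond orders sum to 2 → 0 H
Lipinski HBD = 3.

3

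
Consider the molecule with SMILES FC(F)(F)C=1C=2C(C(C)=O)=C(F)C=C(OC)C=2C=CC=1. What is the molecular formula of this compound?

C14H10F4O2

Walk through each heavy atom and fill implicit hydrogens from standard valence (C 4, N 3, O 2, S 2, halogen 1):
  atom 1: F (halogen, monovalent) → 0 H
  atom 2: C, bond orders sum to 4 (valence 4) → 0 H
  atom 3: F (halogen, monovalent) → 0 H
  atom 4: F (halogen, monovalent) → 0 H
  atom 5: C, bond orders sum to 4 (valence 4) → 0 H
  atom 6: C, bond orders sum to 4 (valence 4) → 0 H
  atom 7: C, bond orders sum to 4 (valence 4) → 0 H
  atom 8: C, bond orders sum to 4 (valence 4) → 0 H
  atom 9: C, bond orders sum to 1 (valence 4) → 3 H
  atom 10: O, bond orders sum to 2 (valence 2) → 0 H
  atom 11: C, bond orders sum to 4 (valence 4) → 0 H
  atom 12: F (halogen, monovalent) → 0 H
  atom 13: C, bond orders sum to 3 (valence 4) → 1 H
  atom 14: C, bond orders sum to 4 (valence 4) → 0 H
  atom 15: O, bond orders sum to 2 (valence 2) → 0 H
  atom 16: C, bond orders sum to 1 (valence 4) → 3 H
  atom 17: C, bond orders sum to 4 (valence 4) → 0 H
  atom 18: C, bond orders sum to 3 (valence 4) → 1 H
  atom 19: C, bond orders sum to 3 (valence 4) → 1 H
  atom 20: C, bond orders sum to 3 (valence 4) → 1 H
Totals → C:14, H:10, F:4, O:2.
In Hill order: C14H10F4O2.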